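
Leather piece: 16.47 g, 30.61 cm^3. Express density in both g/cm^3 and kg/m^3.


0.538 g/cm^3
538 kg/m^3

Density = 16.47 / 30.61 = 0.538 g/cm^3
Convert: 0.538 x 1000 = 538 kg/m^3


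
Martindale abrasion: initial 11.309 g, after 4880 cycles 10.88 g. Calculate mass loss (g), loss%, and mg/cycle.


Mass loss = 0.429 g
Loss = 3.79%
Rate = 0.088 mg/cycle

Loss = 11.309 - 10.88 = 0.429 g
Loss% = 0.429 / 11.309 x 100 = 3.79%
Rate = 0.429 / 4880 x 1000 = 0.088 mg/cycle


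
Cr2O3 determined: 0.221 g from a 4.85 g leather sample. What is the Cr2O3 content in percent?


Cr2O3% = 0.221 / 4.85 x 100
Cr2O3% = 4.56%


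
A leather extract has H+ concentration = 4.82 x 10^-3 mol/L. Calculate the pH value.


pH = 2.32

pH = -log10[H+]
pH = -log10(4.82 x 10^-3) = 2.32


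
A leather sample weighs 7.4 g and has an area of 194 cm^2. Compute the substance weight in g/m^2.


381.4 g/m^2

Substance weight = mass / area x 10000
SW = 7.4 / 194 x 10000
SW = 381.4 g/m^2


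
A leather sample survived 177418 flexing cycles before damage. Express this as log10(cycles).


5.25


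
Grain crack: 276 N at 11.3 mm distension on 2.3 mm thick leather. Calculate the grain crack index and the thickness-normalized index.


Crack index = 276 / 11.3 = 24.4 N/mm
Normalized = 24.4 / 2.3 = 10.6 N/mm per mm


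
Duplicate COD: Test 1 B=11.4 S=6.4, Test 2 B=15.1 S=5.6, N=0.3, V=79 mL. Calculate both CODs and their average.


COD1 = 151.9 mg/L
COD2 = 288.6 mg/L
Average = 220.3 mg/L


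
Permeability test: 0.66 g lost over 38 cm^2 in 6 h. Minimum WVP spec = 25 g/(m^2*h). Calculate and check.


WVP = 28.95 g/(m^2*h)
Meets specification: Yes


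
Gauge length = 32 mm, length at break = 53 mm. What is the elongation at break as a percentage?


65.6%

Extension = 53 - 32 = 21 mm
Elongation = 21 / 32 x 100 = 65.6%


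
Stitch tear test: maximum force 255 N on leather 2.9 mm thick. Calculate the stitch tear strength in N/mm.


87.9 N/mm

Stitch tear strength = force / thickness
STS = 255 / 2.9 = 87.9 N/mm


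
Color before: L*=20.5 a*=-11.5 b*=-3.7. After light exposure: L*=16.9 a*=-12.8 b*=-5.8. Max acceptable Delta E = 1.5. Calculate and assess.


Delta E = 4.37
Passes: No

dL = -3.6, da = -1.3, db = -2.1
dE = sqrt((-3.6)^2 + (-1.3)^2 + (-2.1)^2) = 4.37
Max = 1.5
Passes: No


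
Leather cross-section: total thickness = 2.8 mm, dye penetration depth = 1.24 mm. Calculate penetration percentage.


Penetration% = 1.24 / 2.8 x 100
Penetration = 44.3%


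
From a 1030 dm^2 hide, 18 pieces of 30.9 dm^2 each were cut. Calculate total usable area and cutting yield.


Total usable = 18 x 30.9 = 556.2 dm^2
Yield = 556.2 / 1030 x 100 = 54.0%


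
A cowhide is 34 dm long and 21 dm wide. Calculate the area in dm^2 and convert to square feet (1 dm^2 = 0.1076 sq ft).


714 dm^2
76.83 sq ft

Area = 34 x 21 = 714 dm^2
Conversion: 714 x 0.1076 = 76.83 sq ft


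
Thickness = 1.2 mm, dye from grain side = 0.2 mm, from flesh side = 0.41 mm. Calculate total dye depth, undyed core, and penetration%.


Total dyed = 0.61 mm
Undyed core = 0.59 mm
Penetration = 50.8%


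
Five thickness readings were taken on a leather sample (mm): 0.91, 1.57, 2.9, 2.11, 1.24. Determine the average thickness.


1.75 mm


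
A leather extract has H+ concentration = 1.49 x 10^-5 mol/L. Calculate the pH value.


pH = 4.83


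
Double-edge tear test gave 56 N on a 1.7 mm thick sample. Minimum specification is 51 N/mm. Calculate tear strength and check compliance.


Tear strength = 56 / 1.7 = 32.9 N/mm
Required minimum = 51 N/mm
Compliant: No


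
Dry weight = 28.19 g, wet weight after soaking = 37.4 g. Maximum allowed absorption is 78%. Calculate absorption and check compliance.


WA = (37.4 - 28.19) / 28.19 x 100 = 32.7%
Maximum allowed: 78%
Compliant: Yes


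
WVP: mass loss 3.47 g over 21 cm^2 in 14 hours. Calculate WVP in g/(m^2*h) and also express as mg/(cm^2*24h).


WVP = 3.47 / (21 x 14) x 10000 = 118.03 g/(m^2*h)
Mass loss in mg = 3.47 x 1000 = 3470 mg
Per cm^2 per 24h in mg: 3470 x 24 / (21 x 14) = 83280 / 294 = 283.27 mg/(cm^2*24h)


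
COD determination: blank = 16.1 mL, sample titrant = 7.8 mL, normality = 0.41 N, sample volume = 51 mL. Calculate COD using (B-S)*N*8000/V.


COD = (16.1 - 7.8) x 0.41 x 8000 / 51
COD = 8.3 x 0.41 x 8000 / 51
COD = 533.8 mg/L


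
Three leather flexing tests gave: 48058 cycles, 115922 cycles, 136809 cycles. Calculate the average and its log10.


Average = (48058 + 115922 + 136809) / 3 = 100263 cycles
log10(100263) = 5.00


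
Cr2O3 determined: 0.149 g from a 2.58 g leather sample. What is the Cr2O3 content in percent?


5.78%


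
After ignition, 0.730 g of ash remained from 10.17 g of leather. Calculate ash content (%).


7.18%


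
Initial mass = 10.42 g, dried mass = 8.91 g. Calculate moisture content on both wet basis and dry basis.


Moisture lost = 10.42 - 8.91 = 1.51 g
Wet basis MC = 1.51 / 10.42 x 100 = 14.5%
Dry basis MC = 1.51 / 8.91 x 100 = 16.9%


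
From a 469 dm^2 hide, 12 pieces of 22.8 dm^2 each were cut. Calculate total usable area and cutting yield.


Usable area = 273.6 dm^2
Yield = 58.3%

Total usable = 12 x 22.8 = 273.6 dm^2
Yield = 273.6 / 469 x 100 = 58.3%


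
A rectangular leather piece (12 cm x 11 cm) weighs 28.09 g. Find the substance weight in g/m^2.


2128.0 g/m^2


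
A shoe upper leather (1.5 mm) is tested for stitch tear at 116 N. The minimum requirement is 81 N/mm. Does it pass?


STS = 77.3 N/mm
Passes: No

STS = 116 / 1.5 = 77.3 N/mm
Minimum required: 81 N/mm
Passes: No


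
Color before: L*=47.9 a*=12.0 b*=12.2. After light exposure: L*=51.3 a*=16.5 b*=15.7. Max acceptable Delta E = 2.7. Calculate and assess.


dL = 3.4, da = 4.5, db = 3.5
dE = sqrt((3.4)^2 + (4.5)^2 + (3.5)^2) = 6.64
Max = 2.7
Passes: No


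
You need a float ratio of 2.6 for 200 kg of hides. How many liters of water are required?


520.0 L

Water = hide weight x target ratio
Water = 200 x 2.6 = 520.0 L


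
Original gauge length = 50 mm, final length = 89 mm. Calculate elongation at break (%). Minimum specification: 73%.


Elongation = 78.0%
Meets spec: Yes

Extension = 89 - 50 = 39 mm
Elongation = 39 / 50 x 100 = 78.0%
Minimum required: 73%
Meets specification: Yes


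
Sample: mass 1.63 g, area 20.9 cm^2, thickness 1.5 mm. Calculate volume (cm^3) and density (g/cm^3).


Thickness in cm = 1.5 / 10 = 0.15 cm
Volume = 20.9 x 0.15 = 3.135 cm^3
Density = 1.63 / 3.135 = 0.520 g/cm^3


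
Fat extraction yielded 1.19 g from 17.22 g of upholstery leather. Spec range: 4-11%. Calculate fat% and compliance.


Fat% = 1.19 / 17.22 x 100 = 6.9%
Spec range: 4-11%
Compliant: Yes


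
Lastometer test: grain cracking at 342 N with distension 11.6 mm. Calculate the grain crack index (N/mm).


Grain crack index = force / distension
Index = 342 / 11.6 = 29.5 N/mm


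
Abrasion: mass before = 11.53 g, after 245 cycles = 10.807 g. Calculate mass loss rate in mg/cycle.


2.951 mg/cycle

Mass loss = 11.53 - 10.807 = 0.723 g
Rate = 0.723 / 245 x 1000 = 2.951 mg/cycle


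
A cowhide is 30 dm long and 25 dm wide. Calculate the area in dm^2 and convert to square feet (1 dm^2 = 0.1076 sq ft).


750 dm^2
80.70 sq ft

Area = 30 x 25 = 750 dm^2
Conversion: 750 x 0.1076 = 80.70 sq ft


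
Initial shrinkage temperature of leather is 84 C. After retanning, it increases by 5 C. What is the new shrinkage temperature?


New Ts = 84 + 5 = 89 C


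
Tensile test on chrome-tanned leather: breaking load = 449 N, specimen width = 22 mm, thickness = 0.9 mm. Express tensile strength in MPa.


Cross-section = 22 x 0.9 = 19.8 mm^2
TS = 449 / 19.8 = 22.68 MPa
(1 N/mm^2 = 1 MPa)


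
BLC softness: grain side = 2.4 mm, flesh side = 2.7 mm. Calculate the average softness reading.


Average = (2.4 + 2.7) / 2
Average = 2.55 mm


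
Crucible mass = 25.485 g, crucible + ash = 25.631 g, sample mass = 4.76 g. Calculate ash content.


Ash mass = 25.631 - 25.485 = 0.146 g
Ash% = 0.146 / 4.76 x 100 = 3.07%


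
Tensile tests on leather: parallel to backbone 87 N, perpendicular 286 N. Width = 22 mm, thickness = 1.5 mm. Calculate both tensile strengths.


Area = 22 x 1.5 = 33.0 mm^2
TS (parallel) = 87 / 33.0 = 2.64 N/mm^2
TS (perpendicular) = 286 / 33.0 = 8.67 N/mm^2


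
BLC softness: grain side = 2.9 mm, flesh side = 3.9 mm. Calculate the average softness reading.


Average = (2.9 + 3.9) / 2
Average = 3.40 mm


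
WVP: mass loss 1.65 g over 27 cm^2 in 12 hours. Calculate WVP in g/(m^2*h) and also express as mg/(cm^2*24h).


WVP = 1.65 / (27 x 12) x 10000 = 50.93 g/(m^2*h)
Mass loss in mg = 1.65 x 1000 = 1650 mg
Per cm^2 per 24h in mg: 1650 x 24 / (27 x 12) = 39600 / 324 = 122.22 mg/(cm^2*24h)


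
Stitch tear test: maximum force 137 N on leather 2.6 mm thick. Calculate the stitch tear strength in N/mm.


52.7 N/mm


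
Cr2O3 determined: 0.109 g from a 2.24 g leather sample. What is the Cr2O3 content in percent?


4.87%

Cr2O3% = 0.109 / 2.24 x 100
Cr2O3% = 4.87%


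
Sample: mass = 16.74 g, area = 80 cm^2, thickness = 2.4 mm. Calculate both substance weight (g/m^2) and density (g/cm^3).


SW = 16.74 / 80 x 10000 = 2092.5 g/m^2
Volume = 80 x 2.4 / 10 = 19.20 cm^3
Density = 16.74 / 19.20 = 0.872 g/cm^3


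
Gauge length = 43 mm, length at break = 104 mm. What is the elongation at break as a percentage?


Extension = 104 - 43 = 61 mm
Elongation = 61 / 43 x 100 = 141.9%


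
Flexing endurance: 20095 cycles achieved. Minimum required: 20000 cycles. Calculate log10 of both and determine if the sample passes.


Achieved: log10 = 4.30
Required: log10 = 4.30
Passes: Yes

log10(20095) = 4.30
log10(20000) = 4.30
Passes: Yes


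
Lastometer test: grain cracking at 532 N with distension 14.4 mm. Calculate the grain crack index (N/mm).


Grain crack index = force / distension
Index = 532 / 14.4 = 36.9 N/mm


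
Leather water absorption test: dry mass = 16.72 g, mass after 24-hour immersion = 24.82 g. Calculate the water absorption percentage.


48.4%

Water absorbed = 24.82 - 16.72 = 8.10 g
WA% = 8.10 / 16.72 x 100 = 48.4%


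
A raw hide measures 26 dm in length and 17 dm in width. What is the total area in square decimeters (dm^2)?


442 dm^2


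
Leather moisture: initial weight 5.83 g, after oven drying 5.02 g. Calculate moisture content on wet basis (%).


Moisture = 5.83 - 5.02 = 0.81 g
MC = 0.81 / 5.83 x 100 = 13.9%


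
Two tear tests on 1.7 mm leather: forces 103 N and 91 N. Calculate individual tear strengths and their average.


Tear 1 = 103 / 1.7 = 60.6 N/mm
Tear 2 = 91 / 1.7 = 53.5 N/mm
Average = (60.6 + 53.5) / 2 = 57.1 N/mm


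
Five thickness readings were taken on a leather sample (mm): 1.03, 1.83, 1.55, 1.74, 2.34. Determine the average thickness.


1.70 mm

Sum = 1.03 + 1.83 + 1.55 + 1.74 + 2.34 = 8.49
Average = 8.49 / 5 = 1.70 mm


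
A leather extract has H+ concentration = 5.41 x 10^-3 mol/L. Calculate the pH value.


pH = 2.27

pH = -log10[H+]
pH = -log10(5.41 x 10^-3) = 2.27


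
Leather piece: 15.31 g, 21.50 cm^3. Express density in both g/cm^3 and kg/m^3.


0.712 g/cm^3
712 kg/m^3

Density = 15.31 / 21.50 = 0.712 g/cm^3
Convert: 0.712 x 1000 = 712 kg/m^3


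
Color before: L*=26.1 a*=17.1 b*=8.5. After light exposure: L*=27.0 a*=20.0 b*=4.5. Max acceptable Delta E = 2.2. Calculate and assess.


dL = 0.9, da = 2.9, db = -4.0
dE = sqrt((0.9)^2 + (2.9)^2 + (-4.0)^2) = 5.02
Max = 2.2
Passes: No


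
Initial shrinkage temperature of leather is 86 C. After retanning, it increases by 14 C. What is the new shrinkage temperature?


New Ts = 86 + 14 = 100 C


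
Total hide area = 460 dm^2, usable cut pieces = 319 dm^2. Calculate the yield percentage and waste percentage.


Yield = 69.3%
Waste = 30.7%

Yield = 319 / 460 x 100 = 69.3%
Waste = 460 - 319 = 141 dm^2
Waste% = 100 - 69.3 = 30.7%


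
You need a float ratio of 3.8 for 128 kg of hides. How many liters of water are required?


486.4 L

Water = hide weight x target ratio
Water = 128 x 3.8 = 486.4 L


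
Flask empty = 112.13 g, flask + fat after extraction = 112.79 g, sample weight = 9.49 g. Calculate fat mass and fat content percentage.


Fat mass = 112.79 - 112.13 = 0.66 g
Fat% = 0.66 / 9.49 x 100 = 7.0%


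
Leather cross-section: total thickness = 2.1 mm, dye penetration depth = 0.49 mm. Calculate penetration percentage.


Penetration% = 0.49 / 2.1 x 100
Penetration = 23.3%


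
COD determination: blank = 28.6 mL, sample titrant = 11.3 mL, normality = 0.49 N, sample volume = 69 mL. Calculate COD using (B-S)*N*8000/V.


COD = (28.6 - 11.3) x 0.49 x 8000 / 69
COD = 17.3 x 0.49 x 8000 / 69
COD = 982.8 mg/L


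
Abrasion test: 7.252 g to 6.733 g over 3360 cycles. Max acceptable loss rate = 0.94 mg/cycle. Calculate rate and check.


Rate = 0.154 mg/cycle
Passes: Yes


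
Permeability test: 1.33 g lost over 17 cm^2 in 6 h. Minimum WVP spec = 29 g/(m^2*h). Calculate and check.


WVP = 1.33 / (17 x 6) x 10000 = 130.39 g/(m^2*h)
Minimum: 29 g/(m^2*h)
Meets spec: Yes


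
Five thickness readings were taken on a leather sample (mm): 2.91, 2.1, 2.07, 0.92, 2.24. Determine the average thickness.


Sum = 2.91 + 2.1 + 2.07 + 0.92 + 2.24 = 10.24
Average = 10.24 / 5 = 2.05 mm


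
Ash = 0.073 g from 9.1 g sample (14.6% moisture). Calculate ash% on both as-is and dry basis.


As-is ash = 0.80%
Dry-basis ash = 0.94%

As-is ash% = 0.073 / 9.1 x 100 = 0.80%
Dry mass = 9.1 x (100 - 14.6) / 100 = 7.7714 g
Dry-basis ash% = 0.073 / 7.7714 x 100 = 0.94%


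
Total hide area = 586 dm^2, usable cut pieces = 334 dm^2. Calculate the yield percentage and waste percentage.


Yield = 334 / 586 x 100 = 57.0%
Waste = 586 - 334 = 252 dm^2
Waste% = 100 - 57.0 = 43.0%


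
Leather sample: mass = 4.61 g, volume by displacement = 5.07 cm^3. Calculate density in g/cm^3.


0.909 g/cm^3


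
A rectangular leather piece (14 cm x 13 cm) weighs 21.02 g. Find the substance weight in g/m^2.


Area = 14 x 13 = 182 cm^2
SW = 21.02 / 182 x 10000 = 1154.9 g/m^2


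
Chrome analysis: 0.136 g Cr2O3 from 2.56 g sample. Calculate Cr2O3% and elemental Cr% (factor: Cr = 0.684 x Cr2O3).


Cr2O3% = 0.136 / 2.56 x 100 = 5.31%
Cr% = 5.31 x 0.684 = 3.63%


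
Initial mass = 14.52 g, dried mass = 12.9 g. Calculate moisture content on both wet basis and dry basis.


Wet basis = 11.2%
Dry basis = 12.6%


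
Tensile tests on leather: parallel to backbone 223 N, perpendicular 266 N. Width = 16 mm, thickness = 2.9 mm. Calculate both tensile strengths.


Parallel = 4.81 N/mm^2
Perpendicular = 5.73 N/mm^2


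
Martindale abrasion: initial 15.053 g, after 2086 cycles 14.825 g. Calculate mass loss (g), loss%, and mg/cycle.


Loss = 15.053 - 14.825 = 0.228 g
Loss% = 0.228 / 15.053 x 100 = 1.51%
Rate = 0.228 / 2086 x 1000 = 0.109 mg/cycle


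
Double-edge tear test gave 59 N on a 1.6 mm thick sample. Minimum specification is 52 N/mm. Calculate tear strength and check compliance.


Tear strength = 59 / 1.6 = 36.9 N/mm
Required minimum = 52 N/mm
Compliant: No


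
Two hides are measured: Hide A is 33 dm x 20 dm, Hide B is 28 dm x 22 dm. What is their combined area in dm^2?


Hide A area = 33 x 20 = 660 dm^2
Hide B area = 28 x 22 = 616 dm^2
Total = 660 + 616 = 1276 dm^2


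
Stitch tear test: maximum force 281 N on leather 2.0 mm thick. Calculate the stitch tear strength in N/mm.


140.5 N/mm


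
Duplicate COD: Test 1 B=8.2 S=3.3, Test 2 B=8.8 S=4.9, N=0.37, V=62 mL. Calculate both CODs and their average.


COD1 = (8.2 - 3.3) x 0.37 x 8000 / 62 = 233.9 mg/L
COD2 = (8.8 - 4.9) x 0.37 x 8000 / 62 = 186.2 mg/L
Average = (233.9 + 186.2) / 2 = 210.1 mg/L


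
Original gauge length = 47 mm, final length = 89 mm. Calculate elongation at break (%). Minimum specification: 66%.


Extension = 89 - 47 = 42 mm
Elongation = 42 / 47 x 100 = 89.4%
Minimum required: 66%
Meets specification: Yes


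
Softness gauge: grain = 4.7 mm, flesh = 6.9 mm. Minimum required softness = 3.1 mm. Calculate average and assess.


Average softness = 5.80 mm
Meets requirement: Yes


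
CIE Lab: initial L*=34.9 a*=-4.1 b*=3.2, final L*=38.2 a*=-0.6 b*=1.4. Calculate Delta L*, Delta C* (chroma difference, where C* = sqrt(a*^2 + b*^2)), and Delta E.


Delta L* = 38.2 - 34.9 = 3.3
C1* = sqrt((-4.1)^2 + (3.2)^2) = 5.201
C2* = sqrt((-0.6)^2 + (1.4)^2) = 1.523
Delta C* = 1.523 - 5.201 = -3.68
Delta E = sqrt((3.3)^2 + (3.5)^2 + (-1.8)^2) = 5.14


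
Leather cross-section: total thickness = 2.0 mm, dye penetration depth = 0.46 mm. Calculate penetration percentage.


Penetration% = 0.46 / 2.0 x 100
Penetration = 23.0%


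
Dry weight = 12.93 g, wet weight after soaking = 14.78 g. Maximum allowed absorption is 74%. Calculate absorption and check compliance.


Absorption = 14.3%
Compliant: Yes

WA = (14.78 - 12.93) / 12.93 x 100 = 14.3%
Maximum allowed: 74%
Compliant: Yes


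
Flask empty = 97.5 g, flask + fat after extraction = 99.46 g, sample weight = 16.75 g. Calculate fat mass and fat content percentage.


Fat mass = 99.46 - 97.5 = 1.96 g
Fat% = 1.96 / 16.75 x 100 = 11.7%


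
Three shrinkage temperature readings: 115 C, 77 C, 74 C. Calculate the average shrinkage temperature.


88.7 C


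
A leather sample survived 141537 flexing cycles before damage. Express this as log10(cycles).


log10(141537) = 5.15


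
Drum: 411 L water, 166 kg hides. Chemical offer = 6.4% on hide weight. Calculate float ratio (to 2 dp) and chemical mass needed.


Float ratio = 411 / 166 = 2.48
Chemical = 166 x 6.4 / 100 = 10.624 kg


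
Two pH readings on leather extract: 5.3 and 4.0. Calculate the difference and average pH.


Difference = 1.3
Average pH = 4.65

Difference = |5.3 - 4.0| = 1.3
Average = (5.3 + 4.0) / 2 = 4.65


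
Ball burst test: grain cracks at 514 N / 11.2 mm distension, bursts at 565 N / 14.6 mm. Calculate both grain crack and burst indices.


Crack index = 45.9 N/mm
Burst index = 38.7 N/mm

Crack index = 514 / 11.2 = 45.9 N/mm
Burst index = 565 / 14.6 = 38.7 N/mm


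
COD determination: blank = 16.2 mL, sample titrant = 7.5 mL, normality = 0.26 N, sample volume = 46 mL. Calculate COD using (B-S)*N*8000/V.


COD = (16.2 - 7.5) x 0.26 x 8000 / 46
COD = 8.7 x 0.26 x 8000 / 46
COD = 393.4 mg/L


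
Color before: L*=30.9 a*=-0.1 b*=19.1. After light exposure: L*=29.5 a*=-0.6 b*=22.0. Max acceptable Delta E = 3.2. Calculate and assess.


dL = -1.4, da = -0.5, db = 2.9
dE = sqrt((-1.4)^2 + (-0.5)^2 + (2.9)^2) = 3.26
Max = 3.2
Passes: No


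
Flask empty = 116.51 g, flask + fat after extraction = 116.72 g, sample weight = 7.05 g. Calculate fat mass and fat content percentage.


Fat mass = 116.72 - 116.51 = 0.21 g
Fat% = 0.21 / 7.05 x 100 = 3.0%


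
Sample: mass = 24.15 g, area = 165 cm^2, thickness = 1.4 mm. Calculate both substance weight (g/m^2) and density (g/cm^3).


SW = 24.15 / 165 x 10000 = 1463.6 g/m^2
Volume = 165 x 1.4 / 10 = 23.10 cm^3
Density = 24.15 / 23.10 = 1.045 g/cm^3


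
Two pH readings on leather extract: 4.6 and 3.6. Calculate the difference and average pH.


Difference = |4.6 - 3.6| = 1.0
Average = (4.6 + 3.6) / 2 = 4.10


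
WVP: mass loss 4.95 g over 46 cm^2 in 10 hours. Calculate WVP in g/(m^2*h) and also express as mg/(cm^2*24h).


WVP = 107.61 g/(m^2*h)
Daily rate = 258.26 mg/(cm^2*24h)

WVP = 4.95 / (46 x 10) x 10000 = 107.61 g/(m^2*h)
Mass loss in mg = 4.95 x 1000 = 4950 mg
Per cm^2 per 24h in mg: 4950 x 24 / (46 x 10) = 118800 / 460 = 258.26 mg/(cm^2*24h)


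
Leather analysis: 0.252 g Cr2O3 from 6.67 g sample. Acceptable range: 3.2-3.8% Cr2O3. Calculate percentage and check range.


Cr2O3% = 0.252 / 6.67 x 100 = 3.78%
Acceptable range: 3.2 to 3.8%
Within range: Yes


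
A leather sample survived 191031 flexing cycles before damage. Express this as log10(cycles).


log10(191031) = 5.28


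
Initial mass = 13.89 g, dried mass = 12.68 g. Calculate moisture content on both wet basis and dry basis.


Moisture lost = 13.89 - 12.68 = 1.21 g
Wet basis MC = 1.21 / 13.89 x 100 = 8.7%
Dry basis MC = 1.21 / 12.68 x 100 = 9.5%


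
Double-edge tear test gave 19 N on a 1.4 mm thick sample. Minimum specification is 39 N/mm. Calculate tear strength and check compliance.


Tear strength = 13.6 N/mm
Compliant: No

Tear strength = 19 / 1.4 = 13.6 N/mm
Required minimum = 39 N/mm
Compliant: No


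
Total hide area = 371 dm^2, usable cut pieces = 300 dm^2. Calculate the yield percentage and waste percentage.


Yield = 300 / 371 x 100 = 80.9%
Waste = 371 - 300 = 71 dm^2
Waste% = 100 - 80.9 = 19.1%


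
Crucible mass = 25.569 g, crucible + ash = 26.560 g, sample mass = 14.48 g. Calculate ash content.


Ash mass = 0.991 g
Ash content = 6.84%


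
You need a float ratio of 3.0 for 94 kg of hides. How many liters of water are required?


282.0 L


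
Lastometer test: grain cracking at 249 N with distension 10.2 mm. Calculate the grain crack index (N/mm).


Grain crack index = force / distension
Index = 249 / 10.2 = 24.4 N/mm


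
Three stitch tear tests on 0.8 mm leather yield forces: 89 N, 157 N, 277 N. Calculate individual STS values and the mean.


STS1 = 111.3 N/mm
STS2 = 196.3 N/mm
STS3 = 346.3 N/mm
Mean = 218.0 N/mm


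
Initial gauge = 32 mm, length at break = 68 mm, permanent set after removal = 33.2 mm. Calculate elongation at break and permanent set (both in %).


Elongation at break = (68 - 32) / 32 x 100 = 112.5%
Permanent set = (33.2 - 32) / 32 x 100 = 3.8%


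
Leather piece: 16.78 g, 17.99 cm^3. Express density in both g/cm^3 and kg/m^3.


0.933 g/cm^3
933 kg/m^3

Density = 16.78 / 17.99 = 0.933 g/cm^3
Convert: 0.933 x 1000 = 933 kg/m^3


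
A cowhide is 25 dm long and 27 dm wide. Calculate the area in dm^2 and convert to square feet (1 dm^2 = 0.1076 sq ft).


675 dm^2
72.63 sq ft


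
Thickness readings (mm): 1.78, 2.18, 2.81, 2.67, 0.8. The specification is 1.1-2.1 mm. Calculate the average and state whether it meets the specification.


Average = 2.05 mm
Within specification: Yes


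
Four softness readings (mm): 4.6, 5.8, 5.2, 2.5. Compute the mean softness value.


4.53 mm


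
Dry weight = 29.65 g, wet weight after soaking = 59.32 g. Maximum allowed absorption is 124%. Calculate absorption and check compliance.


WA = (59.32 - 29.65) / 29.65 x 100 = 100.1%
Maximum allowed: 124%
Compliant: Yes


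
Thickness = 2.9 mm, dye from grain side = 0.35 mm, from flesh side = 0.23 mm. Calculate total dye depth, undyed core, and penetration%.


Total dyed = 0.35 + 0.23 = 0.58 mm
Undyed core = 2.9 - 0.58 = 2.32 mm
Penetration = 0.58 / 2.9 x 100 = 20.0%


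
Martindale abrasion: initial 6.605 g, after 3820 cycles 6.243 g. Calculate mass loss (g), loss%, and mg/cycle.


Mass loss = 0.362 g
Loss = 5.48%
Rate = 0.095 mg/cycle


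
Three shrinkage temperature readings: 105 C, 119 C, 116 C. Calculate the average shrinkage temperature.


113.3 C


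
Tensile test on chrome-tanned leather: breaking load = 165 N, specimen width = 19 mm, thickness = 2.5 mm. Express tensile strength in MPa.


Cross-section = 19 x 2.5 = 47.5 mm^2
TS = 165 / 47.5 = 3.47 MPa
(1 N/mm^2 = 1 MPa)


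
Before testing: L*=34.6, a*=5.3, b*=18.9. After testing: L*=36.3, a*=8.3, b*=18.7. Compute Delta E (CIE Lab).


Delta E = 3.45

dL = 36.3 - 34.6 = 1.7
da = 8.3 - 5.3 = 3.0
db = 18.7 - 18.9 = -0.2
dE = sqrt((1.7)^2 + (3.0)^2 + (-0.2)^2) = 3.45


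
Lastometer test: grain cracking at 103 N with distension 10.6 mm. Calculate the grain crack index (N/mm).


9.7 N/mm

Grain crack index = force / distension
Index = 103 / 10.6 = 9.7 N/mm


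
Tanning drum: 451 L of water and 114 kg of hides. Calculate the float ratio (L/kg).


4.0

Float ratio = water / hide weight
Ratio = 451 / 114 = 4.0


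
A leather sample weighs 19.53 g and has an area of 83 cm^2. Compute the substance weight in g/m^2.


2353.0 g/m^2

Substance weight = mass / area x 10000
SW = 19.53 / 83 x 10000
SW = 2353.0 g/m^2


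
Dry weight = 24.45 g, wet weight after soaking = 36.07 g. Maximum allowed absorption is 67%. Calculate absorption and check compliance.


WA = (36.07 - 24.45) / 24.45 x 100 = 47.5%
Maximum allowed: 67%
Compliant: Yes


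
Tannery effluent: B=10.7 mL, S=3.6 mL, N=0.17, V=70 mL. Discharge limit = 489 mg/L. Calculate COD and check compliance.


COD = 137.9 mg/L
Compliant: Yes


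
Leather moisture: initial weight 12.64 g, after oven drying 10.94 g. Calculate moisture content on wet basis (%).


Moisture = 12.64 - 10.94 = 1.70 g
MC = 1.70 / 12.64 x 100 = 13.4%


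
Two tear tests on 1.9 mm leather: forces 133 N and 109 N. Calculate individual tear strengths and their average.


Tear 1 = 133 / 1.9 = 70.0 N/mm
Tear 2 = 109 / 1.9 = 57.4 N/mm
Average = (70.0 + 57.4) / 2 = 63.7 N/mm


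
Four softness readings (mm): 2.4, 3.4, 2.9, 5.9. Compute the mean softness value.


3.65 mm

Sum = 2.4 + 3.4 + 2.9 + 5.9
Mean = 14.6 / 4 = 3.65 mm


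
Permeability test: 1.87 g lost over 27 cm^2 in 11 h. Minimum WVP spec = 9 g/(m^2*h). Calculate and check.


WVP = 1.87 / (27 x 11) x 10000 = 62.96 g/(m^2*h)
Minimum: 9 g/(m^2*h)
Meets spec: Yes


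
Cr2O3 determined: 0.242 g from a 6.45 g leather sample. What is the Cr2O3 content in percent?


3.75%

Cr2O3% = 0.242 / 6.45 x 100
Cr2O3% = 3.75%


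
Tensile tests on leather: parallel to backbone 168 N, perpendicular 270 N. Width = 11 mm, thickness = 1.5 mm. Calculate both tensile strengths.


Area = 11 x 1.5 = 16.5 mm^2
TS (parallel) = 168 / 16.5 = 10.18 N/mm^2
TS (perpendicular) = 270 / 16.5 = 16.36 N/mm^2


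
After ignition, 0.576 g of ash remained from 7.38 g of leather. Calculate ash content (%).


Ash% = 0.576 / 7.38 x 100
Ash% = 7.80%


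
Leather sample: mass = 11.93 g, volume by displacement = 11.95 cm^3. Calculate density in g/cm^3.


Density = mass / volume
Density = 11.93 / 11.95 = 0.998 g/cm^3


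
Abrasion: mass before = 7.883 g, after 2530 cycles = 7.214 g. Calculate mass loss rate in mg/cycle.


Mass loss = 7.883 - 7.214 = 0.669 g
Rate = 0.669 / 2530 x 1000 = 0.264 mg/cycle


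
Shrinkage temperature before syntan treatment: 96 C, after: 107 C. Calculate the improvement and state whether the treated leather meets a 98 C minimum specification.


Improvement = 107 - 96 = 11 C
Spec check: 107 C >= 98 C? Yes


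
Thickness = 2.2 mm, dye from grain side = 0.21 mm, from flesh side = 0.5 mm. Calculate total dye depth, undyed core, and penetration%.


Total dyed = 0.71 mm
Undyed core = 1.49 mm
Penetration = 32.3%

Total dyed = 0.21 + 0.5 = 0.71 mm
Undyed core = 2.2 - 0.71 = 1.49 mm
Penetration = 0.71 / 2.2 x 100 = 32.3%


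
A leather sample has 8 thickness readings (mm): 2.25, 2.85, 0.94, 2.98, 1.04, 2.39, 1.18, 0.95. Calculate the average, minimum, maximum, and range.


Sum = 14.58
Average = 14.58 / 8 = 1.82 mm
Minimum = 0.94 mm
Maximum = 2.98 mm
Range = 2.98 - 0.94 = 2.04 mm


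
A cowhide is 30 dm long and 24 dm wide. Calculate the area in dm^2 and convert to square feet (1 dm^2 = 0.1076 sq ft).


720 dm^2
77.47 sq ft


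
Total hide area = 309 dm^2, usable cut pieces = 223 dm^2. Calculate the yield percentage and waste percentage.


Yield = 72.2%
Waste = 27.8%


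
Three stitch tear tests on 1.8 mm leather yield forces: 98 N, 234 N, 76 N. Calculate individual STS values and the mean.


STS1 = 98 / 1.8 = 54.4 N/mm
STS2 = 234 / 1.8 = 130.0 N/mm
STS3 = 76 / 1.8 = 42.2 N/mm
Mean = (54.4 + 130.0 + 42.2) / 3 = 75.5 N/mm


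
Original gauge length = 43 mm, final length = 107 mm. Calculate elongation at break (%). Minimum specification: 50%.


Extension = 107 - 43 = 64 mm
Elongation = 64 / 43 x 100 = 148.8%
Minimum required: 50%
Meets specification: Yes


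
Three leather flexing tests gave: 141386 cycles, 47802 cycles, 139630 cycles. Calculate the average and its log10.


Average = 109606 cycles
log10 = 5.04

Average = (141386 + 47802 + 139630) / 3 = 109606 cycles
log10(109606) = 5.04


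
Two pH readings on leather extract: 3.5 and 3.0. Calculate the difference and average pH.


Difference = 0.5
Average pH = 3.25

Difference = |3.5 - 3.0| = 0.5
Average = (3.5 + 3.0) / 2 = 3.25


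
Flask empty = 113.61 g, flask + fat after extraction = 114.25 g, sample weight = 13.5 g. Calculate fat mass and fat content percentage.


Fat mass = 0.64 g
Fat content = 4.7%


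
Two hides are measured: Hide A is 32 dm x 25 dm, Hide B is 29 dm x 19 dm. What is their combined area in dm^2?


Hide A area = 32 x 25 = 800 dm^2
Hide B area = 29 x 19 = 551 dm^2
Total = 800 + 551 = 1351 dm^2


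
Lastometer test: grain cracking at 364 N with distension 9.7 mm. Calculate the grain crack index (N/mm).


Grain crack index = force / distension
Index = 364 / 9.7 = 37.5 N/mm


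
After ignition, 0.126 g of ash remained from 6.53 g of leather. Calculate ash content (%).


Ash% = 0.126 / 6.53 x 100
Ash% = 1.93%


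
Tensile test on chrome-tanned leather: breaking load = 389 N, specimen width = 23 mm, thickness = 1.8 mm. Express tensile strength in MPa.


9.40 MPa

Cross-section = 23 x 1.8 = 41.4 mm^2
TS = 389 / 41.4 = 9.40 MPa
(1 N/mm^2 = 1 MPa)


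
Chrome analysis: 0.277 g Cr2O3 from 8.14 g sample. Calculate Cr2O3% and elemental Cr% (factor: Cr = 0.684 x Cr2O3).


Cr2O3 = 3.40%
Cr = 2.33%

Cr2O3% = 0.277 / 8.14 x 100 = 3.40%
Cr% = 3.40 x 0.684 = 2.33%


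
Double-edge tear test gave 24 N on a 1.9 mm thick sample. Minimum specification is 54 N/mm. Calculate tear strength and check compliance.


Tear strength = 12.6 N/mm
Compliant: No

Tear strength = 24 / 1.9 = 12.6 N/mm
Required minimum = 54 N/mm
Compliant: No


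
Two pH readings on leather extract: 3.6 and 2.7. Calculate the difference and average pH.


Difference = |3.6 - 2.7| = 0.9
Average = (3.6 + 2.7) / 2 = 3.15


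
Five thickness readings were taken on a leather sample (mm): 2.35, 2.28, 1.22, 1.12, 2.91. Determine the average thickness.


Sum = 2.35 + 2.28 + 1.22 + 1.12 + 2.91 = 9.88
Average = 9.88 / 5 = 1.98 mm


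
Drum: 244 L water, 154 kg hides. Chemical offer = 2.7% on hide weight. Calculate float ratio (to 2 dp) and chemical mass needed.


Float ratio = 1.58
Chemical needed = 4.158 kg

Float ratio = 244 / 154 = 1.58
Chemical = 154 x 2.7 / 100 = 4.158 kg


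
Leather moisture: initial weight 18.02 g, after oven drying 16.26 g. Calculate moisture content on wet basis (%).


9.8%

Moisture = 18.02 - 16.26 = 1.76 g
MC = 1.76 / 18.02 x 100 = 9.8%


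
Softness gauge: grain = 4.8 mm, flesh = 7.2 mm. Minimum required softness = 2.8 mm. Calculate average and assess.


Average softness = 6.00 mm
Meets requirement: Yes

Average = (4.8 + 7.2) / 2 = 6.00 mm
Minimum = 2.8 mm
Meets requirement: Yes


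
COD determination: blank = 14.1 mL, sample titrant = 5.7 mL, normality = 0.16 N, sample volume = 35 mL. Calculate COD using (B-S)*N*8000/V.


307.2 mg/L

COD = (14.1 - 5.7) x 0.16 x 8000 / 35
COD = 8.4 x 0.16 x 8000 / 35
COD = 307.2 mg/L


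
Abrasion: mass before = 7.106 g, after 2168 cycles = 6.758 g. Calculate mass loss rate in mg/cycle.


0.161 mg/cycle

Mass loss = 7.106 - 6.758 = 0.348 g
Rate = 0.348 / 2168 x 1000 = 0.161 mg/cycle


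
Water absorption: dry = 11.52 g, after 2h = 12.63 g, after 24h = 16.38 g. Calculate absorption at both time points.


WA (2h) = (12.63 - 11.52) / 11.52 x 100 = 9.6%
WA (24h) = (16.38 - 11.52) / 11.52 x 100 = 42.2%


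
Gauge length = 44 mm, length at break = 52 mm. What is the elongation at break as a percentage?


Extension = 52 - 44 = 8 mm
Elongation = 8 / 44 x 100 = 18.2%


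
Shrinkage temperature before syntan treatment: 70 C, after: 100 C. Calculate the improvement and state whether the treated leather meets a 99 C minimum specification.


Improvement = 100 - 70 = 30 C
Spec check: 100 C >= 99 C? Yes


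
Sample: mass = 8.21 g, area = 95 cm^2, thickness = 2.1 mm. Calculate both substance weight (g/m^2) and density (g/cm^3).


Substance weight = 864.2 g/m^2
Density = 0.412 g/cm^3


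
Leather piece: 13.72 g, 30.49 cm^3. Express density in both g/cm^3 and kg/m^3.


Density = 13.72 / 30.49 = 0.450 g/cm^3
Convert: 0.450 x 1000 = 450 kg/m^3


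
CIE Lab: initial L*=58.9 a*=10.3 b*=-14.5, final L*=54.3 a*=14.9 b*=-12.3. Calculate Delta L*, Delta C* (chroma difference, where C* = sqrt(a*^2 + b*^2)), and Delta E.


Delta L* = 54.3 - 58.9 = -4.6
C1* = sqrt((10.3)^2 + (-14.5)^2) = 17.786
C2* = sqrt((14.9)^2 + (-12.3)^2) = 19.321
Delta C* = 19.321 - 17.786 = 1.54
Delta E = sqrt((-4.6)^2 + (4.6)^2 + (2.2)^2) = 6.87


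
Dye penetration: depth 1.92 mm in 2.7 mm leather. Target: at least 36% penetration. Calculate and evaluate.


Penetration = 71.1%
Meets target: Yes

Penetration = 1.92 / 2.7 x 100 = 71.1%
Target: 36%
Meets target: Yes


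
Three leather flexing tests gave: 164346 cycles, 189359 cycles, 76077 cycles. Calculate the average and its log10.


Average = 143261 cycles
log10 = 5.16

Average = (164346 + 189359 + 76077) / 3 = 143261 cycles
log10(143261) = 5.16


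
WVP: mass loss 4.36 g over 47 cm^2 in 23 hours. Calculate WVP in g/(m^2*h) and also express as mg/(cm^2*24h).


WVP = 4.36 / (47 x 23) x 10000 = 40.33 g/(m^2*h)
Mass loss in mg = 4.36 x 1000 = 4360 mg
Per cm^2 per 24h in mg: 4360 x 24 / (47 x 23) = 104640 / 1081 = 96.80 mg/(cm^2*24h)


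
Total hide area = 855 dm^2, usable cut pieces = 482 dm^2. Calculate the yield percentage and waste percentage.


Yield = 482 / 855 x 100 = 56.4%
Waste = 855 - 482 = 373 dm^2
Waste% = 100 - 56.4 = 43.6%


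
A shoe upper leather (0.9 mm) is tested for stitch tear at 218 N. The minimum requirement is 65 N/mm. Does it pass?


STS = 218 / 0.9 = 242.2 N/mm
Minimum required: 65 N/mm
Passes: Yes


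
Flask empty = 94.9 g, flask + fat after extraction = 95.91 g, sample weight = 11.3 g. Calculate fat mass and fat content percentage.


Fat mass = 1.01 g
Fat content = 8.9%

Fat mass = 95.91 - 94.9 = 1.01 g
Fat% = 1.01 / 11.3 x 100 = 8.9%


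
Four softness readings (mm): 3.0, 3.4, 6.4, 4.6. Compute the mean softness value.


4.35 mm


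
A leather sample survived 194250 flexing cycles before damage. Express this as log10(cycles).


5.29


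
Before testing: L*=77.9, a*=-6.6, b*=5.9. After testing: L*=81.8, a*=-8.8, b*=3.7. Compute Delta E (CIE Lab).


Delta E = 4.99


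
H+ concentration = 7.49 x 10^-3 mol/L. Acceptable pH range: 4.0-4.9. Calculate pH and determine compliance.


pH = 2.13
Compliant: No

pH = -log10(7.49 x 10^-3) = 2.13
Range: 4.0 to 4.9
Compliant: No


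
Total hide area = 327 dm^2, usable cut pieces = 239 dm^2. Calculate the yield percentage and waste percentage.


Yield = 239 / 327 x 100 = 73.1%
Waste = 327 - 239 = 88 dm^2
Waste% = 100 - 73.1 = 26.9%


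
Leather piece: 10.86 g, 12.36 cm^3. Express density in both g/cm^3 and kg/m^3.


0.879 g/cm^3
879 kg/m^3


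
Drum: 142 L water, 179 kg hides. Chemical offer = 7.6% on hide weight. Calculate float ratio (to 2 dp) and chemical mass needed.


Float ratio = 142 / 179 = 0.79
Chemical = 179 x 7.6 / 100 = 13.604 kg


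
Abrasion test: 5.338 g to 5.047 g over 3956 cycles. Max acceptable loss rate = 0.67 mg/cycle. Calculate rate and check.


Rate = 0.074 mg/cycle
Passes: Yes

Loss = 5.338 - 5.047 = 0.291 g
Rate = 0.291 g / 3956 cycles x 1000 = 0.074 mg/cycle
Max = 0.67 mg/cycle
Passes: Yes


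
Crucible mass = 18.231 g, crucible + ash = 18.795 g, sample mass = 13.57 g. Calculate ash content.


Ash mass = 0.564 g
Ash content = 4.16%

Ash mass = 18.795 - 18.231 = 0.564 g
Ash% = 0.564 / 13.57 x 100 = 4.16%


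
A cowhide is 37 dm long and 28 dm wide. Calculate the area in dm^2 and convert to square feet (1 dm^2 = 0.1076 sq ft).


Area = 37 x 28 = 1036 dm^2
Conversion: 1036 x 0.1076 = 111.47 sq ft


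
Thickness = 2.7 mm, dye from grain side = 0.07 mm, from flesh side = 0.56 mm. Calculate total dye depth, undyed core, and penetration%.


Total dyed = 0.07 + 0.56 = 0.63 mm
Undyed core = 2.7 - 0.63 = 2.07 mm
Penetration = 0.63 / 2.7 x 100 = 23.3%


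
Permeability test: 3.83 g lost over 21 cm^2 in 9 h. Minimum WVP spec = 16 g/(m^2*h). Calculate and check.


WVP = 3.83 / (21 x 9) x 10000 = 202.65 g/(m^2*h)
Minimum: 16 g/(m^2*h)
Meets spec: Yes


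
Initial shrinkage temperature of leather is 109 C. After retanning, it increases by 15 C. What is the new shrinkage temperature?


124 C


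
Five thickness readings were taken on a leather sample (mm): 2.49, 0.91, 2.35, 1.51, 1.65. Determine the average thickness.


Sum = 2.49 + 0.91 + 2.35 + 1.51 + 1.65 = 8.91
Average = 8.91 / 5 = 1.78 mm


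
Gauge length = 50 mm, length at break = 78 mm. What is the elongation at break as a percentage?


56.0%


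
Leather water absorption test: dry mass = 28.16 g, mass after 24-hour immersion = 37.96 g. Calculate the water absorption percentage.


34.8%

Water absorbed = 37.96 - 28.16 = 9.80 g
WA% = 9.80 / 28.16 x 100 = 34.8%


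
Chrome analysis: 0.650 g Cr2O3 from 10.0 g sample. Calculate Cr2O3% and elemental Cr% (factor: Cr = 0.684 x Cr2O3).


Cr2O3 = 6.50%
Cr = 4.45%


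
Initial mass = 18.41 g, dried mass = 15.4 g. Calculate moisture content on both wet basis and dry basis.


Moisture lost = 18.41 - 15.4 = 3.01 g
Wet basis MC = 3.01 / 18.41 x 100 = 16.3%
Dry basis MC = 3.01 / 15.4 x 100 = 19.5%


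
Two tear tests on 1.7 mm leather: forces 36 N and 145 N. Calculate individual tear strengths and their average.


Tear 1 = 36 / 1.7 = 21.2 N/mm
Tear 2 = 145 / 1.7 = 85.3 N/mm
Average = (21.2 + 85.3) / 2 = 53.3 N/mm


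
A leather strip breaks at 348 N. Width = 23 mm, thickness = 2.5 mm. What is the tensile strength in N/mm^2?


6.05 N/mm^2

Cross-sectional area = 23 x 2.5 = 57.5 mm^2
Tensile strength = 348 / 57.5 = 6.05 N/mm^2


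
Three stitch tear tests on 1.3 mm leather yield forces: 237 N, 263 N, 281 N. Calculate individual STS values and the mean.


STS1 = 237 / 1.3 = 182.3 N/mm
STS2 = 263 / 1.3 = 202.3 N/mm
STS3 = 281 / 1.3 = 216.2 N/mm
Mean = (182.3 + 202.3 + 216.2) / 3 = 200.3 N/mm


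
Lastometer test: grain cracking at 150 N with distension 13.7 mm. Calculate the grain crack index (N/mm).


10.9 N/mm

Grain crack index = force / distension
Index = 150 / 13.7 = 10.9 N/mm


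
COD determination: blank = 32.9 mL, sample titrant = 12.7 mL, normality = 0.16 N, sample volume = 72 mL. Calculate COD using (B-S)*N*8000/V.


359.1 mg/L

COD = (32.9 - 12.7) x 0.16 x 8000 / 72
COD = 20.2 x 0.16 x 8000 / 72
COD = 359.1 mg/L


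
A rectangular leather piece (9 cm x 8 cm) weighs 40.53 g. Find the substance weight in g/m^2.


Area = 9 x 8 = 72 cm^2
SW = 40.53 / 72 x 10000 = 5629.2 g/m^2


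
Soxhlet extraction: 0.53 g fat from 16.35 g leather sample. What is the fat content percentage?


3.2%


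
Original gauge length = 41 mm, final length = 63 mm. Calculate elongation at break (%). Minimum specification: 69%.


Extension = 63 - 41 = 22 mm
Elongation = 22 / 41 x 100 = 53.7%
Minimum required: 69%
Meets specification: No


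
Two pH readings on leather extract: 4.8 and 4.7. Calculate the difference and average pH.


Difference = |4.8 - 4.7| = 0.1
Average = (4.8 + 4.7) / 2 = 4.75


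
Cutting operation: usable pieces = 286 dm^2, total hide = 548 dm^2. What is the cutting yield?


Yield = usable / total x 100
Yield = 286 / 548 x 100 = 52.2%


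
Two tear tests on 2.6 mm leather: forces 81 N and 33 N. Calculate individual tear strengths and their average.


Tear 1 = 31.2 N/mm
Tear 2 = 12.7 N/mm
Average = 22.0 N/mm
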